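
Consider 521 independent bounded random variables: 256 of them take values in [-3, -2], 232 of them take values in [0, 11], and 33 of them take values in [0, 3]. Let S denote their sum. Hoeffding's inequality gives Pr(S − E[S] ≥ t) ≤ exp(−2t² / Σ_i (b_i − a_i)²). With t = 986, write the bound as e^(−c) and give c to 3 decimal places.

Σ(b_i − a_i)² = 256·1² + 232·11² + 33·3² = 28625.
c = 2t² / 28625 = 2·986² / 28625 = 67.9264.

67.926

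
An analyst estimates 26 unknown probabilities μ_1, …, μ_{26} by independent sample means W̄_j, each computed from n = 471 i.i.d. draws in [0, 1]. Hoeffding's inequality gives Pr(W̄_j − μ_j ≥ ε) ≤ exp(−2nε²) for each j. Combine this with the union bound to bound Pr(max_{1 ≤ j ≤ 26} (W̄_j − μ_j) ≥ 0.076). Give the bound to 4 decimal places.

0.1127

Per-experiment Hoeffding bound: exp(−2·471·0.076²) = exp(−5.44099) = 0.0043352.
Union bound over 26 events: 26·0.0043352 = 0.11271.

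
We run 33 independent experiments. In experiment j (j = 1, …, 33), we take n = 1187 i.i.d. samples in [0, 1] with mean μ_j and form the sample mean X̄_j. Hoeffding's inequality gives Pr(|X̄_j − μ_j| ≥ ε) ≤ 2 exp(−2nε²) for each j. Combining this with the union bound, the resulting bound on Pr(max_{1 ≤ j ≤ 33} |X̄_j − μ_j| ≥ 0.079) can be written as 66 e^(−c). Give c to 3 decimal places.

14.816

Union bound over the 33 events: Pr(max_{1 ≤ j ≤ 33} |X̄_j − μ_j| ≥ 0.079) ≤ 33·2·exp(−2nε²) = 66 exp(−2·1187·0.079²).
So c = 2·1187·0.079² = 14.8161.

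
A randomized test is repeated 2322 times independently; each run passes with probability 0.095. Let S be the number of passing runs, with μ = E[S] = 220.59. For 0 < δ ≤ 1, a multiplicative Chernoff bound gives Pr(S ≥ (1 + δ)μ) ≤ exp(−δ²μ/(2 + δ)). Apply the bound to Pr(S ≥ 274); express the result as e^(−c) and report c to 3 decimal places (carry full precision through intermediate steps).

5.768

Write 274 = (1 + δ)μ, so δ = 274/220.59 − 1 = 0.2421234…
Then the exponent is δ²μ/(2 + δ) = (274 − μ)² / (μ·(2 + δ)) = 5.767662.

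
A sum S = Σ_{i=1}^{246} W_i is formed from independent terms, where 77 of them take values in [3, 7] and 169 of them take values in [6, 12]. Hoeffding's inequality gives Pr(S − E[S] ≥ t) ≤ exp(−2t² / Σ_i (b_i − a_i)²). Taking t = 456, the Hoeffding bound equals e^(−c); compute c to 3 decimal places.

56.844

Σ(b_i − a_i)² = 77·4² + 169·6² = 7316.
c = 2t² / 7316 = 2·456² / 7316 = 56.8442.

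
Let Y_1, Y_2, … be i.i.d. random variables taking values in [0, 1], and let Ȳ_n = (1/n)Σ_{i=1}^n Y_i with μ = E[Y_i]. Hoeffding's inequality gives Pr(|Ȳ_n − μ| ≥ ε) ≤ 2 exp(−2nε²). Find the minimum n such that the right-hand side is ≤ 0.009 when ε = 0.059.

Require 2·exp(−2nε²) ≤ 0.009, i.e. 2nε² ≥ ln(2/0.009) = 5.403678.
So n ≥ 5.403678 / (2·0.059²) = 776.167.
The smallest integer n is 777.

777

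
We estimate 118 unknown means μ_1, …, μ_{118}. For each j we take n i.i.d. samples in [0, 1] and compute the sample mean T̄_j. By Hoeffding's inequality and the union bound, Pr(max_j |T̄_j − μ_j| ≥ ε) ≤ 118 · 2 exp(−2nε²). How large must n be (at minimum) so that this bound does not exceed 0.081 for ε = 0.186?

Need 2·118·exp(−2nε²) ≤ 0.081, i.e. exp(−2nε²) ≤ 0.081/236.
So 2nε² ≥ ln(236/0.081) = 7.977138.
Hence n ≥ 7.977138/(2·0.186²) = 115.290.
The smallest integer n is 116.

116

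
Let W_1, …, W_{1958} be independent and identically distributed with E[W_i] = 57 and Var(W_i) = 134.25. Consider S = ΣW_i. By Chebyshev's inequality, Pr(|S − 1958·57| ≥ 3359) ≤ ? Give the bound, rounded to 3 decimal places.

Var(S) = n·Var(W_i) = 1958·134.25 = 262861.5.
Chebyshev: Pr(|S − 1958·57| ≥ 3359) ≤ Var(S)/3359² = 262861.5/11282881 = 0.0233.

0.023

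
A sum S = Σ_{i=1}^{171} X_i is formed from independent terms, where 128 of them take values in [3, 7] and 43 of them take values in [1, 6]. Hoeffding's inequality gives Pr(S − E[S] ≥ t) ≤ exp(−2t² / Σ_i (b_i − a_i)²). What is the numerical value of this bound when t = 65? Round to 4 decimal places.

Σ(b_i − a_i)² = 128·4² + 43·5² = 3123.
Exponent = 2·65² / 3123 = 2.70573.
Bound = exp(−2.70573) = 0.06682.

0.0668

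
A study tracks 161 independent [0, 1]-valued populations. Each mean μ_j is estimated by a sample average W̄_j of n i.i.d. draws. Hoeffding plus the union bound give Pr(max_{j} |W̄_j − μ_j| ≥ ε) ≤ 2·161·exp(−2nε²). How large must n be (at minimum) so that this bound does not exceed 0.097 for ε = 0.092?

Need 2·161·exp(−2nε²) ≤ 0.097, i.e. exp(−2nε²) ≤ 0.097/322.
So 2nε² ≥ ln(322/0.097) = 8.107596.
Hence n ≥ 8.107596/(2·0.092²) = 478.946.
The smallest integer n is 479.

479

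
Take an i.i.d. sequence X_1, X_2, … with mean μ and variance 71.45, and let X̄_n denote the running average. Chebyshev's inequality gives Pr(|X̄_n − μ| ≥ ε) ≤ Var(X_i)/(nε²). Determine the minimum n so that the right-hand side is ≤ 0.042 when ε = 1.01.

1668

Require 71.45/(n·1.01²) ≤ 0.042, i.e. n ≥ 71.45/(0.042·1.01²) = 1667.670.
The smallest integer n is 1668.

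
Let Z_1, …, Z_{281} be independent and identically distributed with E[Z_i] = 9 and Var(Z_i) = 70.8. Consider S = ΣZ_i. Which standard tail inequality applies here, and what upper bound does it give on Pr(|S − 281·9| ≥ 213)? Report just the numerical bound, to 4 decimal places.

0.4385

With mean and variance of each term known, Chebyshev's inequality bounds the deviation of the sum (or sample mean).
Var(S) = n·Var(Z_i) = 281·70.8 = 19894.8.
Chebyshev: Pr(|S − 281·9| ≥ 213) ≤ Var(S)/213² = 19894.8/45369 = 0.4385.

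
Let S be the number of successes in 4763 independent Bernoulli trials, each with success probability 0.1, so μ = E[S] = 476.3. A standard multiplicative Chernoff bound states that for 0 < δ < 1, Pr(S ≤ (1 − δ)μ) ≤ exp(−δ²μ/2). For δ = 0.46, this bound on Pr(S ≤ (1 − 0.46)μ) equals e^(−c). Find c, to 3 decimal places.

c = δ²μ/2 = 0.46²·476.3/2 = 50.3925.

50.393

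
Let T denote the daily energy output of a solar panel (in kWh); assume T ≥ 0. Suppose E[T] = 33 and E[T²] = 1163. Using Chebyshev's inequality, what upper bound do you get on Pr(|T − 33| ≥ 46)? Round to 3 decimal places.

Var(T) = E[T²] − (E[T])² = 1163 − 1089 = 74.
Chebyshev's inequality: Pr(|T − μ| ≥ t) ≤ Var(T)/t² = 74/2116 = 0.0350.

0.035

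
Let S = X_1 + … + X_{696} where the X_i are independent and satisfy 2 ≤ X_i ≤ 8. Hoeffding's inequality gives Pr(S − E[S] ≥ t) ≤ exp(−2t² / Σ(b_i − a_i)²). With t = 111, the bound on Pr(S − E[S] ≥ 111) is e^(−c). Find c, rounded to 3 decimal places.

Σ(b_i − a_i)² = 696·(6)² = 25056.
c = 2t²/25056 = 2·111²/25056 = 0.9835.

0.983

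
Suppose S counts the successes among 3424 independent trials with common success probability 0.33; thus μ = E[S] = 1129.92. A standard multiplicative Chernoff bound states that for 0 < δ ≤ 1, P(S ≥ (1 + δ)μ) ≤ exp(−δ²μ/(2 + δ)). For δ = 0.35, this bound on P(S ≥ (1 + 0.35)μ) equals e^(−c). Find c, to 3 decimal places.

c = δ²μ/(2 + δ) = 0.35²·1129.92/(2 + 0.35) = 58.9001.

58.900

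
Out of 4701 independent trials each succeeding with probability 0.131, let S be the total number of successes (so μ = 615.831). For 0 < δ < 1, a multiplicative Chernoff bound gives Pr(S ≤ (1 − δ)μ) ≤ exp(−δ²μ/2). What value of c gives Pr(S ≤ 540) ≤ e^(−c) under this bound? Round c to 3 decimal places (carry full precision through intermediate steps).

Write 540 = (1 − δ)μ, so δ = 1 − 540/615.831 = 0.1231361…
Then the exponent is δ²μ/2 = (μ − 540)²/(2μ) = 4.668765.

4.669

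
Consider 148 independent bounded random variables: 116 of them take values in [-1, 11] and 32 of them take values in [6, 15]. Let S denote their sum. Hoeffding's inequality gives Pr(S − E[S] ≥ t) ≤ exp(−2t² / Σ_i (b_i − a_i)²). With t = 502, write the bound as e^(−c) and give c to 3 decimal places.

Σ(b_i − a_i)² = 116·12² + 32·9² = 19296.
c = 2t² / 19296 = 2·502² / 19296 = 26.1198.

26.120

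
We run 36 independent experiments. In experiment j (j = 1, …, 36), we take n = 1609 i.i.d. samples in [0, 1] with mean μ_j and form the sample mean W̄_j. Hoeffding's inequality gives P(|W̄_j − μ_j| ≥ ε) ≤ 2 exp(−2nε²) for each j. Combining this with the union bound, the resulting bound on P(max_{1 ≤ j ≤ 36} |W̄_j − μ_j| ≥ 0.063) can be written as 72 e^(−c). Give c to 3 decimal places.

12.772

Union bound over the 36 events: P(max_{1 ≤ j ≤ 36} |W̄_j − μ_j| ≥ 0.063) ≤ 36·2·exp(−2nε²) = 72 exp(−2·1609·0.063²).
So c = 2·1609·0.063² = 12.7722.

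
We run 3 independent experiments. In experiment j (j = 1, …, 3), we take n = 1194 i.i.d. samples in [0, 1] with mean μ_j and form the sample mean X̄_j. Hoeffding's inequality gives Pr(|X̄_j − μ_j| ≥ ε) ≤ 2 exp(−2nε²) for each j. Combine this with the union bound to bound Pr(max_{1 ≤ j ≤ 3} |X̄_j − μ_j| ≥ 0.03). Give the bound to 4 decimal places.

Per-experiment Hoeffding bound: 2·exp(−2·1194·0.03²) = 2·exp(−2.14920) = 0.23315.
Union bound over 3 events: 3·0.23315 = 0.69946.

0.6995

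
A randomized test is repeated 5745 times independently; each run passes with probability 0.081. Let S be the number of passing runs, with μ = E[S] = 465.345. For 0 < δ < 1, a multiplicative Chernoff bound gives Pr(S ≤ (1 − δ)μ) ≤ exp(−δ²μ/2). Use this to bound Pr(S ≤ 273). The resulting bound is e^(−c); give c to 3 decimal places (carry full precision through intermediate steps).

39.752

Write 273 = (1 − δ)μ, so δ = 1 − 273/465.345 = 0.4133385…
Then the exponent is δ²μ/2 = (μ − 273)²/(2μ) = 39.751796.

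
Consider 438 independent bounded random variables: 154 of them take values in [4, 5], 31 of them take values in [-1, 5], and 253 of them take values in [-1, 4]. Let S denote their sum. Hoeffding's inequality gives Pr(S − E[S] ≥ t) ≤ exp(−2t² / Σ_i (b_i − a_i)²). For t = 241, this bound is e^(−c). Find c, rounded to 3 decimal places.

15.295

Σ(b_i − a_i)² = 154·1² + 31·6² + 253·5² = 7595.
c = 2t² / 7595 = 2·241² / 7595 = 15.2945.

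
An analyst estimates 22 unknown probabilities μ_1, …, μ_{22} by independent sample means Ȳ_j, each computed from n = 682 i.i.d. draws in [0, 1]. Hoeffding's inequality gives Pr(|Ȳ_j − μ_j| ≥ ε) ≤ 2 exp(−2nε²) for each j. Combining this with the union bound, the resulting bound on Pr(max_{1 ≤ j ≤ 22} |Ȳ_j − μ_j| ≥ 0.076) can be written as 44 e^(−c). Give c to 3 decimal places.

Union bound over the 22 events: Pr(max_{1 ≤ j ≤ 22} |Ȳ_j − μ_j| ≥ 0.076) ≤ 22·2·exp(−2nε²) = 44 exp(−2·682·0.076²).
So c = 2·682·0.076² = 7.8785.

7.878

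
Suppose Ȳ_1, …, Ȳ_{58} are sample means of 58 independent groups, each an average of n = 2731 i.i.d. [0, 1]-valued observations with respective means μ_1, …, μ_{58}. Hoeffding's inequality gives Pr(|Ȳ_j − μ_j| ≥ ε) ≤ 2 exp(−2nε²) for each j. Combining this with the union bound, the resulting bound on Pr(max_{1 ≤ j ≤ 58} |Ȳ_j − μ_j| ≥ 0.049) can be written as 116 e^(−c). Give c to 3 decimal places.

Union bound over the 58 events: Pr(max_{1 ≤ j ≤ 58} |Ȳ_j − μ_j| ≥ 0.049) ≤ 58·2·exp(−2nε²) = 116 exp(−2·2731·0.049²).
So c = 2·2731·0.049² = 13.1143.

13.114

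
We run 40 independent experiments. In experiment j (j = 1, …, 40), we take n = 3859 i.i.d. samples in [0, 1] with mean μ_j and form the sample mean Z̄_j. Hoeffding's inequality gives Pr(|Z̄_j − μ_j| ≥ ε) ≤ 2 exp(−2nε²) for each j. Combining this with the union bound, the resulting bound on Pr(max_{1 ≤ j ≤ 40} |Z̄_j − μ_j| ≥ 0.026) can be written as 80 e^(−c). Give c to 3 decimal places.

Union bound over the 40 events: Pr(max_{1 ≤ j ≤ 40} |Z̄_j − μ_j| ≥ 0.026) ≤ 40·2·exp(−2nε²) = 80 exp(−2·3859·0.026²).
So c = 2·3859·0.026² = 5.2174.

5.217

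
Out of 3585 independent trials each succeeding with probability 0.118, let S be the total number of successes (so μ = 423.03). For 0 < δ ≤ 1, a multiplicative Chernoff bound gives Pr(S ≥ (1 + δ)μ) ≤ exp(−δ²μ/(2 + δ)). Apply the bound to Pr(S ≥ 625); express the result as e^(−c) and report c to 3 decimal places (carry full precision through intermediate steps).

Write 625 = (1 + δ)μ, so δ = 625/423.03 − 1 = 0.4774366…
Then the exponent is δ²μ/(2 + δ) = (625 − μ)² / (μ·(2 + δ)) = 38.922436.

38.922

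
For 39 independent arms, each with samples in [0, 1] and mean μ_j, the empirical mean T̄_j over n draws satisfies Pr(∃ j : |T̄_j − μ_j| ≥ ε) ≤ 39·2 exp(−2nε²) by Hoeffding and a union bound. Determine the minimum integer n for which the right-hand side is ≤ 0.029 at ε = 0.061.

Need 2·39·exp(−2nε²) ≤ 0.029, i.e. exp(−2nε²) ≤ 0.029/78.
So 2nε² ≥ ln(78/0.029) = 7.897168.
Hence n ≥ 7.897168/(2·0.061²) = 1061.162.
The smallest integer n is 1062.

1062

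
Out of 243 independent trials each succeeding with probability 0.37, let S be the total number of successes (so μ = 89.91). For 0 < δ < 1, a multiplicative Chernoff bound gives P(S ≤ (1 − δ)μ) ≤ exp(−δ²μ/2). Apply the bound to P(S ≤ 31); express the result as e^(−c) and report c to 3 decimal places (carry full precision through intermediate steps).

19.299

Write 31 = (1 − δ)μ, so δ = 1 − 31/89.91 = 0.6552108…
Then the exponent is δ²μ/2 = (μ − 31)²/(2μ) = 19.299233.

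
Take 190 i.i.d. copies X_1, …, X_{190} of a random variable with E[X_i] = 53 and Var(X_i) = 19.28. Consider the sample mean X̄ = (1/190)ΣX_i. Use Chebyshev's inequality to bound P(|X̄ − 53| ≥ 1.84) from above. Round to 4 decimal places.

0.0300

Var(X̄) = Var(X_i)/n = 19.28/190 = 0.10147.
Chebyshev: P(|X̄ − 53| ≥ 1.84) ≤ Var(X̄)/(1.84)² = 19.28/(190·1.84²) = 0.0300.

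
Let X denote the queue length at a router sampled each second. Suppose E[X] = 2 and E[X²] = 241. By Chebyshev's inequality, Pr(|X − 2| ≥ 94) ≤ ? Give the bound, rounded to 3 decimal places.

Var(X) = E[X²] − (E[X])² = 241 − 4 = 237.
Chebyshev's inequality: Pr(|X − μ| ≥ t) ≤ Var(X)/t² = 237/8836 = 0.0268.

0.027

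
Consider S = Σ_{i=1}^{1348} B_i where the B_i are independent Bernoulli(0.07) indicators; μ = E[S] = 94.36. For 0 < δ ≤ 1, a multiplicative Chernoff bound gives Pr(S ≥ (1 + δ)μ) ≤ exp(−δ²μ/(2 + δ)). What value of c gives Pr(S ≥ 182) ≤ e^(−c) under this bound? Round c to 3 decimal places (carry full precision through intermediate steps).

Write 182 = (1 + δ)μ, so δ = 182/94.36 − 1 = 0.9287834…
Then the exponent is δ²μ/(2 + δ) = (182 − μ)² / (μ·(2 + δ)) = 27.792624.

27.793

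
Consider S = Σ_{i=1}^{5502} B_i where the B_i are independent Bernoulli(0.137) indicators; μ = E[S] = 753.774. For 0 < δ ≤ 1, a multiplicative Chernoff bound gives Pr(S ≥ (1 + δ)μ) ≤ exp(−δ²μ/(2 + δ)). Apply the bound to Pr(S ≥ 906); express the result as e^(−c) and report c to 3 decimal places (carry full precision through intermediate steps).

Write 906 = (1 + δ)μ, so δ = 906/753.774 − 1 = 0.2019518…
Then the exponent is δ²μ/(2 + δ) = (906 − μ)² / (μ·(2 + δ)) = 13.961392.

13.961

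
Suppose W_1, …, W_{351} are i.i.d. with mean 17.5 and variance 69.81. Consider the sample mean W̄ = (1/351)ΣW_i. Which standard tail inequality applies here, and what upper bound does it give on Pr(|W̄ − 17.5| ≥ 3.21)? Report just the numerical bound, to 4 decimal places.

With mean and variance of each term known, Chebyshev's inequality bounds the deviation of the sum (or sample mean).
Var(W̄) = Var(W_i)/n = 69.81/351 = 0.19889.
Chebyshev: Pr(|W̄ − 17.5| ≥ 3.21) ≤ Var(W̄)/(3.21)² = 69.81/(351·3.21²) = 0.0193.

0.0193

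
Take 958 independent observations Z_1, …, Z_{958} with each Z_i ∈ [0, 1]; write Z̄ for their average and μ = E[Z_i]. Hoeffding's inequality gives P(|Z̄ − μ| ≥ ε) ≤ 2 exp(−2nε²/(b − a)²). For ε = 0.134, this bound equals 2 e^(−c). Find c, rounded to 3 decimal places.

34.404

c = 2nε²/(b − a)² = 2·958·0.134² / 1² = 34.4037.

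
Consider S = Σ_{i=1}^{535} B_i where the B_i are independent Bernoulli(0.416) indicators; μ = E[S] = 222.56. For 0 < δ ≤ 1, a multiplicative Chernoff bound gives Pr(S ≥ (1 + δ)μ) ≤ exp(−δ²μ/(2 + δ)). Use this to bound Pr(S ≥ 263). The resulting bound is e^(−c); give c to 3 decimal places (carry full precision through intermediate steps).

3.368

Write 263 = (1 + δ)μ, so δ = 263/222.56 − 1 = 0.1817038…
Then the exponent is δ²μ/(2 + δ) = (263 − μ)² / (μ·(2 + δ)) = 3.368057.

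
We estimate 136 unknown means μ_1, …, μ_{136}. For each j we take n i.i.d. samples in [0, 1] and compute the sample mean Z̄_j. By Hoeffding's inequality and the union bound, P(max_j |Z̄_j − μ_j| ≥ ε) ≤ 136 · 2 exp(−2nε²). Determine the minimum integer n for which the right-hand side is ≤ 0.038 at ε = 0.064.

Need 2·136·exp(−2nε²) ≤ 0.038, i.e. exp(−2nε²) ≤ 0.038/272.
So 2nε² ≥ ln(272/0.038) = 8.875971.
Hence n ≥ 8.875971/(2·0.064²) = 1083.493.
The smallest integer n is 1084.

1084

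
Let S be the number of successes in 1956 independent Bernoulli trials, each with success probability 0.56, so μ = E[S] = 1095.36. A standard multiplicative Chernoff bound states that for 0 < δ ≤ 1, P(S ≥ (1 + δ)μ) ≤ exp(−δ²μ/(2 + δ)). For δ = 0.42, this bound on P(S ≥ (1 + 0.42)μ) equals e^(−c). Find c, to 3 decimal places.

c = δ²μ/(2 + δ) = 0.42²·1095.36/(2 + 0.42) = 79.8436.

79.844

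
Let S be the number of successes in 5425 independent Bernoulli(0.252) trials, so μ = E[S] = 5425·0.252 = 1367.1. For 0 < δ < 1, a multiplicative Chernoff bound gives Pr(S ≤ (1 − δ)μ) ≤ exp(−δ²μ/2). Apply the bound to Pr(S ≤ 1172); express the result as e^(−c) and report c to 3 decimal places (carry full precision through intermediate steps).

Write 1172 = (1 − δ)μ, so δ = 1 − 1172/1367.1 = 0.1427108…
Then the exponent is δ²μ/2 = (μ − 1172)²/(2μ) = 13.921443.

13.921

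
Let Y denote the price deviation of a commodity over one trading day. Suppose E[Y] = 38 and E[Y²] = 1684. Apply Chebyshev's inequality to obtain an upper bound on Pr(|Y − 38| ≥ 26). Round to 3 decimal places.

0.355

Var(Y) = E[Y²] − (E[Y])² = 1684 − 1444 = 240.
Chebyshev's inequality: Pr(|Y − μ| ≥ t) ≤ Var(Y)/t² = 240/676 = 0.3550.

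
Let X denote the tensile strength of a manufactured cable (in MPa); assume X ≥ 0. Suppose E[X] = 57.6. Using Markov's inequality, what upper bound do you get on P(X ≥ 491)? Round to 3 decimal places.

0.117

Markov's inequality: for a non-negative random variable, P(X ≥ a) ≤ E[X]/a.
Here E[X] = 57.6 and a = 491, so the bound is 57.6/491 = 0.1173.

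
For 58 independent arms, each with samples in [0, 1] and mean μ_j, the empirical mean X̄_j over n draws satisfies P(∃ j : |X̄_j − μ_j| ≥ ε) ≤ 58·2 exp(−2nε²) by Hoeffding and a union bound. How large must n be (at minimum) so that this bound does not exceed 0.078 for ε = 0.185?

107

Need 2·58·exp(−2nε²) ≤ 0.078, i.e. exp(−2nε²) ≤ 0.078/116.
So 2nε² ≥ ln(116/0.078) = 7.304637.
Hence n ≥ 7.304637/(2·0.185²) = 106.715.
The smallest integer n is 107.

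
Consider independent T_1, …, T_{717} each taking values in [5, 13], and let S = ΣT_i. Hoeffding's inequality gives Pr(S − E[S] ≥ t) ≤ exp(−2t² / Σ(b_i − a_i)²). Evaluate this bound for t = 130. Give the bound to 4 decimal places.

Σ(b_i − a_i)² = 717·(8)² = 45888.
Exponent = 2·130²/45888 = 0.7366.
Bound = exp(−0.7366) = 0.47875.

0.4788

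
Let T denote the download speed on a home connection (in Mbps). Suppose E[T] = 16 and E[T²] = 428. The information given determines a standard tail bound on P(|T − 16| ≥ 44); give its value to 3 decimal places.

0.089

The first two moments determine the variance, so Chebyshev's inequality is the sharpest standard bound available.
Var(T) = E[T²] − (E[T])² = 428 − 256 = 172.
Chebyshev's inequality: P(|T − μ| ≥ t) ≤ Var(T)/t² = 172/1936 = 0.0888.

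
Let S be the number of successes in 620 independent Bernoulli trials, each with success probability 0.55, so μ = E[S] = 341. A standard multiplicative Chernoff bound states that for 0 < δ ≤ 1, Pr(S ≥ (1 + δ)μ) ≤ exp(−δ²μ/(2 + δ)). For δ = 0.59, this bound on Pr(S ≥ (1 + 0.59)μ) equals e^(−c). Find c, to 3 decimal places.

45.831

c = δ²μ/(2 + δ) = 0.59²·341/(2 + 0.59) = 45.8309.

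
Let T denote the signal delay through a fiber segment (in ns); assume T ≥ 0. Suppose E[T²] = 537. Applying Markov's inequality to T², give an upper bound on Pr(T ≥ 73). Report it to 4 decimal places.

Since T ≥ 0, the event {T ≥ 73} is the same as {T² ≥ 5329}.
Markov's inequality applied to T² gives Pr(T² ≥ 5329) ≤ E[T²]/5329 = 537/5329 = 0.1008.

0.1008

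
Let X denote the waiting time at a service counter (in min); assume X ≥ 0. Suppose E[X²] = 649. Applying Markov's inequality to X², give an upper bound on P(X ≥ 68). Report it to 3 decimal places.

Since X ≥ 0, the event {X ≥ 68} is the same as {X² ≥ 4624}.
Markov's inequality applied to X² gives P(X² ≥ 4624) ≤ E[X²]/4624 = 649/4624 = 0.1404.

0.140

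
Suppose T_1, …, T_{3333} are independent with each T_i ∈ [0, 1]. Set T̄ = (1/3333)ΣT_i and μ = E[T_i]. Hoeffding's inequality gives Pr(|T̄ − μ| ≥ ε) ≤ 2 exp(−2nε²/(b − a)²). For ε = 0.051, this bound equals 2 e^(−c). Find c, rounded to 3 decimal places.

c = 2nε²/(b − a)² = 2·3333·0.051² / 1² = 17.3383.

17.338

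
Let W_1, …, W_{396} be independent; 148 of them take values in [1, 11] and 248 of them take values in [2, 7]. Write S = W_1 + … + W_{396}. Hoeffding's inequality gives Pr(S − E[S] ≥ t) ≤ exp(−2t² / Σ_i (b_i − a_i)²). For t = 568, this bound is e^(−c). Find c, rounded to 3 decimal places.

30.726

Σ(b_i − a_i)² = 148·10² + 248·5² = 21000.
c = 2t² / 21000 = 2·568² / 21000 = 30.7261.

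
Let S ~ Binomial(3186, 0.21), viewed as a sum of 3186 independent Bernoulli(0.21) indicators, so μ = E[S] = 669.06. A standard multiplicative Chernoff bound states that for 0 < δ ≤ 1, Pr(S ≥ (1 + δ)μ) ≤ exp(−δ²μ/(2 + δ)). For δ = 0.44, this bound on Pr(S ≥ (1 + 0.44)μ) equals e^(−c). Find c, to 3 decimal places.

53.086

c = δ²μ/(2 + δ) = 0.44²·669.06/(2 + 0.44) = 53.0861.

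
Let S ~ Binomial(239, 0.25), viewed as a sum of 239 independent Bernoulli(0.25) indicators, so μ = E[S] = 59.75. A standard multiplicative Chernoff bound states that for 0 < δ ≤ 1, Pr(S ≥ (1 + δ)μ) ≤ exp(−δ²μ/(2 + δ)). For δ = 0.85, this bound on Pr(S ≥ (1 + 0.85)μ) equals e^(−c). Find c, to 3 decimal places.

c = δ²μ/(2 + δ) = 0.85²·59.75/(2 + 0.85) = 15.1471.

15.147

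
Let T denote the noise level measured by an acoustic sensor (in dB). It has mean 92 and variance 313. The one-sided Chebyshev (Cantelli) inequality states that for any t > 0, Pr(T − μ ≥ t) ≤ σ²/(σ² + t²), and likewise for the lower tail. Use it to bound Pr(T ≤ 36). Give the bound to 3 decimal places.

0.091

Here σ² = 313 and t = 56, so σ² + t² = 3449.
Cantelli's bound: 313/3449 = 0.0908.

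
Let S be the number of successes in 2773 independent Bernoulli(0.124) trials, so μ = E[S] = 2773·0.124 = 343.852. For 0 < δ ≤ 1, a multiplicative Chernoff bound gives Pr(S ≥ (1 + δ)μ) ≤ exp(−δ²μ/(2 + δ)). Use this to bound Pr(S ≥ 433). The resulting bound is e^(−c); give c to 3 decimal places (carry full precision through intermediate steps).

10.230

Write 433 = (1 + δ)μ, so δ = 433/343.852 − 1 = 0.2592627…
Then the exponent is δ²μ/(2 + δ) = (433 − μ)² / (μ·(2 + δ)) = 10.230219.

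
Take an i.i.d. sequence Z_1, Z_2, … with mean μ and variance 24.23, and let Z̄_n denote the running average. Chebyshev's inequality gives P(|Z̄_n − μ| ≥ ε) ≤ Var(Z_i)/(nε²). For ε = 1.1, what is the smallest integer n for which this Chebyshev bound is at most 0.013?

Require 24.23/(n·1.1²) ≤ 0.013, i.e. n ≥ 24.23/(0.013·1.1²) = 1540.369.
The smallest integer n is 1541.

1541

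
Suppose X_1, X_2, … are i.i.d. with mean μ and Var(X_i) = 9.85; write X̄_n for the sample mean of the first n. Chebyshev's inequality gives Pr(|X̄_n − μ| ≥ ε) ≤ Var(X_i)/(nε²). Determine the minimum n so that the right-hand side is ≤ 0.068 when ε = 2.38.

Require 9.85/(n·2.38²) ≤ 0.068, i.e. n ≥ 9.85/(0.068·2.38²) = 25.573.
The smallest integer n is 26.

26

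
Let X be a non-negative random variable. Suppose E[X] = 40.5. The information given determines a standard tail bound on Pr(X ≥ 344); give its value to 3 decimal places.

0.118

Only the mean of a non-negative variable is known, so Markov's inequality is the applicable tail bound.
Markov's inequality: for a non-negative random variable, Pr(X ≥ a) ≤ E[X]/a.
Here E[X] = 40.5 and a = 344, so the bound is 40.5/344 = 0.1177.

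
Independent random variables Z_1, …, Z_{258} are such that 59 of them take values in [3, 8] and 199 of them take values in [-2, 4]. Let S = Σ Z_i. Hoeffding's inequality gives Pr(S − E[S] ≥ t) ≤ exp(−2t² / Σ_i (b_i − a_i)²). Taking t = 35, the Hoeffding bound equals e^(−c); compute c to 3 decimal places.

0.284

Σ(b_i − a_i)² = 59·5² + 199·6² = 8639.
c = 2t² / 8639 = 2·35² / 8639 = 0.2836.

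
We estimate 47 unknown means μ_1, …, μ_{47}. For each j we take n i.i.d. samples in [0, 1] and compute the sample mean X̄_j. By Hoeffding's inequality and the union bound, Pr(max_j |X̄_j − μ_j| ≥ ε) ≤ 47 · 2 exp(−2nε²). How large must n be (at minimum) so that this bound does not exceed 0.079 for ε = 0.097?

377

Need 2·47·exp(−2nε²) ≤ 0.079, i.e. exp(−2nε²) ≤ 0.079/94.
So 2nε² ≥ ln(94/0.079) = 7.081602.
Hence n ≥ 7.081602/(2·0.097²) = 376.321.
The smallest integer n is 377.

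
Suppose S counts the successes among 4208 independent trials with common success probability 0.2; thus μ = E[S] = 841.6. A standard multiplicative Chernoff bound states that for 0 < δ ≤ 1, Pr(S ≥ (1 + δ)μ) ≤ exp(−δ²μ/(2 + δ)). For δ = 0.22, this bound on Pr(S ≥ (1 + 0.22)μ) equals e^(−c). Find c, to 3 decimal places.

c = δ²μ/(2 + δ) = 0.22²·841.6/(2 + 0.22) = 18.3484.

18.348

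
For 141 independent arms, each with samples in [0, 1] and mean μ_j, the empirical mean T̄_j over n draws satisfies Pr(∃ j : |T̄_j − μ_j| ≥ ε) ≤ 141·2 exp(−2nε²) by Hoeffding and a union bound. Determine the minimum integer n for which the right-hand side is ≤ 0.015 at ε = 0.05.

Need 2·141·exp(−2nε²) ≤ 0.015, i.e. exp(−2nε²) ≤ 0.015/282.
So 2nε² ≥ ln(282/0.015) = 9.841612.
Hence n ≥ 9.841612/(2·0.05²) = 1968.322.
The smallest integer n is 1969.

1969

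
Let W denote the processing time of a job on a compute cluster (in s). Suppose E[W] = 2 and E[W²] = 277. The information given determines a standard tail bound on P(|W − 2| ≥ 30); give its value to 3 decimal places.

The first two moments determine the variance, so Chebyshev's inequality is the sharpest standard bound available.
Var(W) = E[W²] − (E[W])² = 277 − 4 = 273.
Chebyshev's inequality: P(|W − μ| ≥ t) ≤ Var(W)/t² = 273/900 = 0.3033.

0.303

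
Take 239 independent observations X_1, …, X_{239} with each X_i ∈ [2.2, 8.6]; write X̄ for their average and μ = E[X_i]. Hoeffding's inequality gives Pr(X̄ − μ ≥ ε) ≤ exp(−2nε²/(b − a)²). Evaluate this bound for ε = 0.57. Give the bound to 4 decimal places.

Exponent: 2nε²/(b − a)² = 2·239·0.57² / 6.4² = 3.79156.
Bound = exp(−3.79156) = 0.02256.

0.0226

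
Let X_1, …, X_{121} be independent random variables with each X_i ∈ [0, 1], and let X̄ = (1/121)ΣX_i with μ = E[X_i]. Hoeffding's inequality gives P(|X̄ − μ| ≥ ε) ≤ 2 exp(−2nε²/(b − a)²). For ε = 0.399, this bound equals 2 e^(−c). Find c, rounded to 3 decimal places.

c = 2nε²/(b − a)² = 2·121·0.399² / 1² = 38.5266.

38.527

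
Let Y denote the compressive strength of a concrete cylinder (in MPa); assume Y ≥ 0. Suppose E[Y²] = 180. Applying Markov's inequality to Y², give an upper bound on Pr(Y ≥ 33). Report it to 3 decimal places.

Since Y ≥ 0, the event {Y ≥ 33} is the same as {Y² ≥ 1089}.
Markov's inequality applied to Y² gives Pr(Y² ≥ 1089) ≤ E[Y²]/1089 = 180/1089 = 0.1653.

0.165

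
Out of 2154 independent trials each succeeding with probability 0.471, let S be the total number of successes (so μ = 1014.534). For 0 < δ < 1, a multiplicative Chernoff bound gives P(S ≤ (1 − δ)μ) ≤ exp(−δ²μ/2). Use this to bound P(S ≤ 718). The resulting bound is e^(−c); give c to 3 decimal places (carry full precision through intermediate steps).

43.336

Write 718 = (1 − δ)μ, so δ = 1 − 718/1014.534 = 0.2922859…
Then the exponent is δ²μ/2 = (μ − 718)²/(2μ) = 43.336356.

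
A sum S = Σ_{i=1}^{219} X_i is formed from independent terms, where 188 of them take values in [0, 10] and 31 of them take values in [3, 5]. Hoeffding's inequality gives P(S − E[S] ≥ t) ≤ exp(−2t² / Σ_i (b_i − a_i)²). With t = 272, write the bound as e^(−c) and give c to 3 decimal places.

7.819

Σ(b_i − a_i)² = 188·10² + 31·2² = 18924.
c = 2t² / 18924 = 2·272² / 18924 = 7.8191.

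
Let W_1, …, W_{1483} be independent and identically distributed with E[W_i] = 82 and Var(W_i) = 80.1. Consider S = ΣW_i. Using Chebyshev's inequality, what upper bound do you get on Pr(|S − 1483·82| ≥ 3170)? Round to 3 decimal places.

0.012

Var(S) = n·Var(W_i) = 1483·80.1 = 118788.3.
Chebyshev: Pr(|S − 1483·82| ≥ 3170) ≤ Var(S)/3170² = 118788.3/10048900 = 0.0118.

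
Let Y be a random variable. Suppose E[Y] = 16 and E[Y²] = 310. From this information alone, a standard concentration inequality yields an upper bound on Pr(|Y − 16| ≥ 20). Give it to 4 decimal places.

The first two moments determine the variance, so Chebyshev's inequality is the sharpest standard bound available.
Var(Y) = E[Y²] − (E[Y])² = 310 − 256 = 54.
Chebyshev's inequality: Pr(|Y − μ| ≥ t) ≤ Var(Y)/t² = 54/400 = 0.1350.

0.1350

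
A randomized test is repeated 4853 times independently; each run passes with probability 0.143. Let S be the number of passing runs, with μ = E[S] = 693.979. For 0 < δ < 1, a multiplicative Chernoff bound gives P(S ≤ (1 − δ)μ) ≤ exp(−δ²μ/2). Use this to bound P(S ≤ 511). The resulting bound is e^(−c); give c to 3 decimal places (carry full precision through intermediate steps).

24.123

Write 511 = (1 − δ)μ, so δ = 1 − 511/693.979 = 0.2636665…
Then the exponent is δ²μ/2 = (μ − 511)²/(2μ) = 24.122714.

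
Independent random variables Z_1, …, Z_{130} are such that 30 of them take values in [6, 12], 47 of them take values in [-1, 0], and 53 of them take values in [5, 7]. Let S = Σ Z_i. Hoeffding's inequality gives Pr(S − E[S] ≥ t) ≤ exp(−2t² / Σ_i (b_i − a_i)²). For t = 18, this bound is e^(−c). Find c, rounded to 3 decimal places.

0.484

Σ(b_i − a_i)² = 30·6² + 47·1² + 53·2² = 1339.
c = 2t² / 1339 = 2·18² / 1339 = 0.4839.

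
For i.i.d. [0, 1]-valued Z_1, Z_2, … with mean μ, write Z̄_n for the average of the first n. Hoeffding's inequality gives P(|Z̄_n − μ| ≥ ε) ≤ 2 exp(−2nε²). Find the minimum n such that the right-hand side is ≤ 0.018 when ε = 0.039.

1549

Require 2·exp(−2nε²) ≤ 0.018, i.e. 2nε² ≥ ln(2/0.018) = 4.710531.
So n ≥ 4.710531 / (2·0.039²) = 1548.498.
The smallest integer n is 1549.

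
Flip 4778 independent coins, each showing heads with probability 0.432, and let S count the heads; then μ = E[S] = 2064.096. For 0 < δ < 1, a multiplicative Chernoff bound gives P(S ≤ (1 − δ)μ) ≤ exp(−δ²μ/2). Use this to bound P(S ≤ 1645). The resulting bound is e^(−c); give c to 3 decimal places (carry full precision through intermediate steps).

Write 1645 = (1 − δ)μ, so δ = 1 − 1645/2064.096 = 0.2030409…
Then the exponent is δ²μ/2 = (μ − 1645)²/(2μ) = 42.546824.

42.547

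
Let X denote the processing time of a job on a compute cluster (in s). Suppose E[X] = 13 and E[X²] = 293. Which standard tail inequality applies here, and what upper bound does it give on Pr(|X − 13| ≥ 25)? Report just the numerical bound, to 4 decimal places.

The first two moments determine the variance, so Chebyshev's inequality is the sharpest standard bound available.
Var(X) = E[X²] − (E[X])² = 293 − 169 = 124.
Chebyshev's inequality: Pr(|X − μ| ≥ t) ≤ Var(X)/t² = 124/625 = 0.1984.

0.1984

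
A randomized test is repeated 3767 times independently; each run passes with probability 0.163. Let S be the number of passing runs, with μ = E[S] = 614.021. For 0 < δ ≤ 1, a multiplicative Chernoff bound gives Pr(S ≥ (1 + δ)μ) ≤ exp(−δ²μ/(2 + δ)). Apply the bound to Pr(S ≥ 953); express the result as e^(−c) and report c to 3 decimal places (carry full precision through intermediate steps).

Write 953 = (1 + δ)μ, so δ = 953/614.021 − 1 = 0.5520642…
Then the exponent is δ²μ/(2 + δ) = (953 − μ)² / (μ·(2 + δ)) = 73.328157.

73.328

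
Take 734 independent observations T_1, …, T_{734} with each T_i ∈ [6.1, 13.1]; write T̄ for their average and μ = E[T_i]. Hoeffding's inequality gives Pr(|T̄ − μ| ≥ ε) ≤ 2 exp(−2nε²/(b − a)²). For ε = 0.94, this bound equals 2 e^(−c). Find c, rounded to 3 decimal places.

26.472

c = 2nε²/(b − a)² = 2·734·0.94² / 7² = 26.4719.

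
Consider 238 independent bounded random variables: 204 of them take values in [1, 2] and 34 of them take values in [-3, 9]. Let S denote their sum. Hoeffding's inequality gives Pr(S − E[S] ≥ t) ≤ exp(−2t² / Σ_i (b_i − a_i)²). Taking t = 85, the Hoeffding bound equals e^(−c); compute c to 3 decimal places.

2.833

Σ(b_i − a_i)² = 204·1² + 34·12² = 5100.
c = 2t² / 5100 = 2·85² / 5100 = 2.8333.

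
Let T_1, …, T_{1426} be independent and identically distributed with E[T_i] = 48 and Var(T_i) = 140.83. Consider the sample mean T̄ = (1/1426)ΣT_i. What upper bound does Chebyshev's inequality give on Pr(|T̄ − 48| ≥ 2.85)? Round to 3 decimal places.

0.012

Var(T̄) = Var(T_i)/n = 140.83/1426 = 0.098759.
Chebyshev: Pr(|T̄ − 48| ≥ 2.85) ≤ Var(T̄)/(2.85)² = 140.83/(1426·2.85²) = 0.0122.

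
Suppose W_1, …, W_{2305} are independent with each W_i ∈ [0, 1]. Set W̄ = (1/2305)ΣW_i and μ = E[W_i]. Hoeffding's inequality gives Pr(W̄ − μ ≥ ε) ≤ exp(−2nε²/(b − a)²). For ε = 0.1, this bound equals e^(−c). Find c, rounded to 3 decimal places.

46.100

c = 2nε²/(b − a)² = 2·2305·0.1² / 1² = 46.1000.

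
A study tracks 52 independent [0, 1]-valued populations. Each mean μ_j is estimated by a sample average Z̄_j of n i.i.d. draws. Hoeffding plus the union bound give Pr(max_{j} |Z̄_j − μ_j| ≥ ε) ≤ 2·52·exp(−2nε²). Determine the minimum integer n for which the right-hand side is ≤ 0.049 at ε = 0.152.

Need 2·52·exp(−2nε²) ≤ 0.049, i.e. exp(−2nε²) ≤ 0.049/104.
So 2nε² ≥ ln(104/0.049) = 7.660326.
Hence n ≥ 7.660326/(2·0.152²) = 165.779.
The smallest integer n is 166.

166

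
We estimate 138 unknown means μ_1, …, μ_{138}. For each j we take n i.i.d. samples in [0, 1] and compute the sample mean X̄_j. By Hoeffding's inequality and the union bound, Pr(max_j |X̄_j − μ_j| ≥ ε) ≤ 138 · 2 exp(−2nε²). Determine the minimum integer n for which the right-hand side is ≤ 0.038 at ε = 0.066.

Need 2·138·exp(−2nε²) ≤ 0.038, i.e. exp(−2nε²) ≤ 0.038/276.
So 2nε² ≥ ln(276/0.038) = 8.890570.
Hence n ≥ 8.890570/(2·0.066²) = 1020.497.
The smallest integer n is 1021.

1021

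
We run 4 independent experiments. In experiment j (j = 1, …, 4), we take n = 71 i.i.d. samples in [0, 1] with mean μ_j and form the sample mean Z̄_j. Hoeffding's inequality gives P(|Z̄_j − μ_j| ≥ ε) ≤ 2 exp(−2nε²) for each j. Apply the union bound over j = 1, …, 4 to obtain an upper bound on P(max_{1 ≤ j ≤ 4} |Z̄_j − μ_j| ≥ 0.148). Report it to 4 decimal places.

Per-experiment Hoeffding bound: 2·exp(−2·71·0.148²) = 2·exp(−3.11037) = 0.089169.
Union bound over 4 events: 4·0.089169 = 0.35668.

0.3567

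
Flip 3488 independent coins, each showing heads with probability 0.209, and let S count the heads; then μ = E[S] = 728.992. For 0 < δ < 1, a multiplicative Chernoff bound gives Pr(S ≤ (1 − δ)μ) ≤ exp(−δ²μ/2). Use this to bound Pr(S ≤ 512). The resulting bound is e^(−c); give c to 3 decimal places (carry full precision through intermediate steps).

32.295

Write 512 = (1 − δ)μ, so δ = 1 − 512/728.992 = 0.2976603…
Then the exponent is δ²μ/2 = (μ − 512)²/(2μ) = 32.294955.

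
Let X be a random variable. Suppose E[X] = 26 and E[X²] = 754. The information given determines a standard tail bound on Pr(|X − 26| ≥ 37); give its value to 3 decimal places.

0.057

The first two moments determine the variance, so Chebyshev's inequality is the sharpest standard bound available.
Var(X) = E[X²] − (E[X])² = 754 − 676 = 78.
Chebyshev's inequality: Pr(|X − μ| ≥ t) ≤ Var(X)/t² = 78/1369 = 0.0570.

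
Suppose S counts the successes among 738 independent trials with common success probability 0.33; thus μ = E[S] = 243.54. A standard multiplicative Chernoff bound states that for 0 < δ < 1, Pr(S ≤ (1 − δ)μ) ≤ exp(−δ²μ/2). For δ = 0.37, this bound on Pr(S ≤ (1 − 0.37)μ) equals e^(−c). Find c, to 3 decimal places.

c = δ²μ/2 = 0.37²·243.54/2 = 16.6703.

16.670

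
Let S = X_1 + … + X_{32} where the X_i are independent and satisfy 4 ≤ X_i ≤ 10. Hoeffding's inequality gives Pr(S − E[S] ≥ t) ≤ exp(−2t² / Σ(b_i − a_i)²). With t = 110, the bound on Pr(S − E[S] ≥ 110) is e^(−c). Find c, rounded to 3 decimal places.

21.007

Σ(b_i − a_i)² = 32·(6)² = 1152.
c = 2t²/1152 = 2·110²/1152 = 21.0069.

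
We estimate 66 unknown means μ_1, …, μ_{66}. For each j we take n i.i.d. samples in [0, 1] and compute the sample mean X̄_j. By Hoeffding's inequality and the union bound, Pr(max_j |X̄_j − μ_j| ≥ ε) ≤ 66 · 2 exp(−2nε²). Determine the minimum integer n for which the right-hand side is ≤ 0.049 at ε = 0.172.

Need 2·66·exp(−2nε²) ≤ 0.049, i.e. exp(−2nε²) ≤ 0.049/132.
So 2nε² ≥ ln(132/0.049) = 7.898737.
Hence n ≥ 7.898737/(2·0.172²) = 133.497.
The smallest integer n is 134.

134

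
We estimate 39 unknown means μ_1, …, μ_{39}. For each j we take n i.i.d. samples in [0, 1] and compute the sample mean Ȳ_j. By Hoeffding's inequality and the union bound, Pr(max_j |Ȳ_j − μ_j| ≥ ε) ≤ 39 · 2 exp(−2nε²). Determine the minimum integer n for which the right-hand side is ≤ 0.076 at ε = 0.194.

93

Need 2·39·exp(−2nε²) ≤ 0.076, i.e. exp(−2nε²) ≤ 0.076/78.
So 2nε² ≥ ln(78/0.076) = 6.933731.
Hence n ≥ 6.933731/(2·0.194²) = 92.116.
The smallest integer n is 93.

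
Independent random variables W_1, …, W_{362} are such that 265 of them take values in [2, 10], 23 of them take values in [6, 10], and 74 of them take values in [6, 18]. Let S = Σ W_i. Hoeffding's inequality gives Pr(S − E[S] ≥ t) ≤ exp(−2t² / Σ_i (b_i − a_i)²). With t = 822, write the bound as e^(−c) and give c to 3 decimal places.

Σ(b_i − a_i)² = 265·8² + 23·4² + 74·12² = 27984.
c = 2t² / 27984 = 2·822² / 27984 = 48.2907.

48.291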